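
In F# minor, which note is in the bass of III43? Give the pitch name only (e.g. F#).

III in F# minor has root A; the chord is A-C#-E-G#.
The figure 43 means second inversion — the fifth is in the bass.

E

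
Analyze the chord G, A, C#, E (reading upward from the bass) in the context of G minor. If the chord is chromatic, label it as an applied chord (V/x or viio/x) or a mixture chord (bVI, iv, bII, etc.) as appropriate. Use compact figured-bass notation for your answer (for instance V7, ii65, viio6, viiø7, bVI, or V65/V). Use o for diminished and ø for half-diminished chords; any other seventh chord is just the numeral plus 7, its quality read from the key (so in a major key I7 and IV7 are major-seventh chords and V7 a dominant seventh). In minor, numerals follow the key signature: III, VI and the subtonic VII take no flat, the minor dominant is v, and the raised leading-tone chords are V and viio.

Stacked in thirds the chord is A-C#-E-G: a dominant seventh chord on A.
A is not a diatonic chord root with this quality in G minor, but it lies a perfect fifth above D (V), so the chord functions as an applied dominant of V.
With G in the bass the chord is in third inversion, so the figured bass is 42.

V42/V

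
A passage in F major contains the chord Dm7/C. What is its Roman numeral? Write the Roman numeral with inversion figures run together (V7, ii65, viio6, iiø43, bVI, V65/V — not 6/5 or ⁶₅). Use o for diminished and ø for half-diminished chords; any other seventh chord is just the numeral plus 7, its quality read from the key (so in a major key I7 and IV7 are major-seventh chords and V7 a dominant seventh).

The pitches D-F-A-C form a minor seventh chord rooted on D.
D is scale degree 6 in F major, and a minor seventh chord on that degree is written vi7.
With C in the bass the chord is in third inversion, so the figured bass is 42.

vi42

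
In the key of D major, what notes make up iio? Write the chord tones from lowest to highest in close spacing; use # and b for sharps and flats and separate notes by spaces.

Scale degree 2 in D major is E; here the chord built on it is altered to a diminished triad. iio is the diminished supertonic triad, borrowed from the parallel minor.
So the chord is E-G-Bb.

E G Bb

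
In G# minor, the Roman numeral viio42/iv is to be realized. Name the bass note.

A

The applied chord viio42/iv is rooted on B#: B#-D#-F#-A.
The figure 42 means third inversion — the seventh is in the bass.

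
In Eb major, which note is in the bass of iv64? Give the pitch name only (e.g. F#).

iv in Eb major has root Ab; the chord is Ab-Cb-Eb.
The figure 64 means second inversion — the fifth is in the bass.

Eb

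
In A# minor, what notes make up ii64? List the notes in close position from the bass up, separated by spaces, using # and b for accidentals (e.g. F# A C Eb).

Scale degree 2 in A# minor is B#; here the chord built on it is altered to a minor triad. ii64 is the minor supertonic, borrowed from the parallel major (the Dorian ii).
So the chord is B#-D#-F##, a minor triad.
The figured bass 64 indicates second inversion, placing the fifth (F##) in the bass: F##-B#-D#.

F## B# D#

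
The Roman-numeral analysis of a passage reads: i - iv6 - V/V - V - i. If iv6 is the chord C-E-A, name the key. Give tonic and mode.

E minor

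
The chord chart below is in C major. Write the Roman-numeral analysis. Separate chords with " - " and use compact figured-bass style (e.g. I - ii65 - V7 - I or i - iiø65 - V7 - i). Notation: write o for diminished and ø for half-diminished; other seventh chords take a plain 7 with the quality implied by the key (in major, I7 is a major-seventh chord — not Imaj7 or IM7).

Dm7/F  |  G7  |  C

Dm7/F: root D is the supertonic; minor seventh chord there is ii65.
G7 has root G, degree 5 in C major, so V7.
C: major triad on C = scale degree 1 → I.

ii65 - V7 - I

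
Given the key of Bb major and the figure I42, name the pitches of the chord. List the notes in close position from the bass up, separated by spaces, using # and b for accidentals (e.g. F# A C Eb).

A Bb D F

In Bb major, the tonic is Bb, and the diatonic chord built there is a major seventh chord.
That chord is spelled Bb-D-F-A.
The figured bass 42 indicates third inversion, placing the seventh (A) in the bass: A-Bb-D-F.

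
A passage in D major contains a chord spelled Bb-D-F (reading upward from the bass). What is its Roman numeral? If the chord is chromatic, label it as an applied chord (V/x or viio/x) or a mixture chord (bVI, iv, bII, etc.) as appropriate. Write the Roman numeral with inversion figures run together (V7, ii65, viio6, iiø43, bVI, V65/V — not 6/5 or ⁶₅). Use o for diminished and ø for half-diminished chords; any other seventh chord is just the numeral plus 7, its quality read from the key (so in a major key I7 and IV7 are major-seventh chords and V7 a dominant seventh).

Stacked in thirds the chord is Bb-D-F: a major triad on Bb.
Bb is the lowered sixth degree of D major (diatonic 6 would be B). This is a major triad on the lowered sixth degree, borrowed from the parallel minor.

bVI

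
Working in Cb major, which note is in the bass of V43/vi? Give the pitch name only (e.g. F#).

The applied chord V43/vi is rooted on Eb: Eb-G-Bb-Db.
The figure 43 means second inversion — the fifth is in the bass.

Bb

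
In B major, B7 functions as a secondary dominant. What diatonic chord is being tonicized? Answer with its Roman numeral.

The chord is a dominant seventh chord on B.
A dominant resolves down a perfect fifth: B → E. In B major, E is scale degree 4, i.e. IV.

IV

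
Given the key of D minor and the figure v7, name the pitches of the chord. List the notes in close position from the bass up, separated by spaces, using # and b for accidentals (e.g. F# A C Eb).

A C E G

In D minor, scale degree 5 is A, and the diatonic chord built there is a minor seventh chord.
Stacking thirds from A gives A-C-E-G.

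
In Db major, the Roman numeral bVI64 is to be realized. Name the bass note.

Fb

bVI in Db major has root Bbb; the chord is Bbb-Db-Fb.
The figure 64 means second inversion — the fifth is in the bass.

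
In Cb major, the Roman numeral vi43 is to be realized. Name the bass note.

Eb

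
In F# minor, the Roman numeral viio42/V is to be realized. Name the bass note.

A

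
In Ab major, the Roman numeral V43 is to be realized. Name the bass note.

V in Ab major has root Eb; the chord is Eb-G-Bb-Db.
The figure 43 means second inversion — the fifth is in the bass.

Bb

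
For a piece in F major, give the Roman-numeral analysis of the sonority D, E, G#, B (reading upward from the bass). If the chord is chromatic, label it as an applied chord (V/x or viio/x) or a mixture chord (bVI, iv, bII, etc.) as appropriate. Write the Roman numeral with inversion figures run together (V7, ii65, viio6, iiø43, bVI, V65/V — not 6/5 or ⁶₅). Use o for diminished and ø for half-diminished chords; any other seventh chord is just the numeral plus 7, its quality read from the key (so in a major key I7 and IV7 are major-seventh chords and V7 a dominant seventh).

V42/iii

The pitches E-G#-B-D form a dominant seventh chord rooted on E.
E is not a diatonic chord root with this quality in F major, but it lies a perfect fifth above A (iii), so the chord functions as an applied dominant of iii.
With D in the bass the chord is in third inversion, so the figured bass is 42.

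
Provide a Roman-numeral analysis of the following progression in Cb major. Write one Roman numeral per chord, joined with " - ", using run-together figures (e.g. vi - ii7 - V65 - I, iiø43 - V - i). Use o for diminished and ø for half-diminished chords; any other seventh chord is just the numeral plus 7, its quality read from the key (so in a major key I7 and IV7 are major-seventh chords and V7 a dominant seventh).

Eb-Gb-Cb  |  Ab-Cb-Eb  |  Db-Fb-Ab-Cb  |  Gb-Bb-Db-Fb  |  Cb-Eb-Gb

I6 - vi - ii7 - V7 - I

Eb-Gb-Cb has root Cb, degree 1 in Cb major, so I6.
Ab-Cb-Eb: root Ab is the submediant; minor triad there is vi.
Db-Fb-Ab-Cb has root Db, degree 2 in Cb major, so ii7.
Gb-Bb-Db-Fb has root Gb, degree 5 in Cb major, so V7.
Cb-Eb-Gb has root Cb, degree 1 in Cb major, so I.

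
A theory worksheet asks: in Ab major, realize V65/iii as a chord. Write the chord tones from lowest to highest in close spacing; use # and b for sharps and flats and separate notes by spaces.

V65/iii is a secondary dominant — the dominant seventh of iii. iii in Ab major is C, so the applied chord's root is G, a perfect fifth above.
Building a dominant seventh chord on G gives G-B-D-F.
The figured bass 65 indicates first inversion, placing the third (B) in the bass: B-D-F-G.

B D F G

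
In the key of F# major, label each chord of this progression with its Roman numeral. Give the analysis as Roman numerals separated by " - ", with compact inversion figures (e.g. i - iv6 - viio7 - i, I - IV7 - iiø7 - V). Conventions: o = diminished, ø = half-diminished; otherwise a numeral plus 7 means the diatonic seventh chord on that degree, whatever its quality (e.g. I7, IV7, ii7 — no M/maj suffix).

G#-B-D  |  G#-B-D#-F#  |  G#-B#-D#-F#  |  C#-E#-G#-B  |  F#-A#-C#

iio - ii7 - V7/V - V7 - I

G#-B-D: diminished triad on G# — chromatic; iio (borrowed from the parallel minor).
G#-B-D#-F#: root G# is the supertonic; minor seventh chord there is ii7.
G#-B#-D#-F#: chromatic; G# is V of V, so V7/V.
C#-E#-G#-B has root C#, degree 5 in F# major, so V7.
F#-A#-C#: major triad on F# = scale degree 1 → I.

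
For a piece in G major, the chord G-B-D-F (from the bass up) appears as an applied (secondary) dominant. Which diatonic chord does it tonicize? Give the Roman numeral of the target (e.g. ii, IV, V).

The chord is a dominant seventh chord on G.
A dominant resolves down a perfect fifth: G → C. In G major, C is scale degree 4, i.e. IV.

IV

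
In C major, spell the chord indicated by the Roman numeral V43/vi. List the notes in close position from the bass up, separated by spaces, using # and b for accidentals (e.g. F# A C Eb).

The slash means an applied dominant: we want the dominant of vi. In C major, vi is A minor, and its dominant is built on E.
Building a dominant seventh chord on E gives E-G#-B-D.
With the 43 figure the chord is in second inversion; from the bass B upward in close position it reads B-D-E-G#.

B D E G#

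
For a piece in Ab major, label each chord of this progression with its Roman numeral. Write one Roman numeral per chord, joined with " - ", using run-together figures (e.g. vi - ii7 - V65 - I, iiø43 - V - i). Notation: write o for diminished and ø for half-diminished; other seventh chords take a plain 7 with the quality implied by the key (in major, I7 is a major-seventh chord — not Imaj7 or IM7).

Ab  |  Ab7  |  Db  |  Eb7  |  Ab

Ab: major triad on Ab = scale degree 1 → I.
Ab7 is the secondary dominant of IV (dominant seventh chord on Ab): V7/IV.
Db has root Db, degree 4 in Ab major, so IV.
Eb7: dominant seventh chord on Eb = scale degree 5 → V7.
Ab: root Ab is the tonic; major triad there is I.

I - V7/IV - IV - V7 - I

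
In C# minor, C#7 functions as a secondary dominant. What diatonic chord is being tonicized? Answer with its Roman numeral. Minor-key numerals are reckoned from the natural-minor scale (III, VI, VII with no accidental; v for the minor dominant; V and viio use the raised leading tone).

iv

The chord is a dominant seventh chord on C#.
A dominant resolves down a perfect fifth: C# → F#. In C# minor, F# is scale degree 4, i.e. iv.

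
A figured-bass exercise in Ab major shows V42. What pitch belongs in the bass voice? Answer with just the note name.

Db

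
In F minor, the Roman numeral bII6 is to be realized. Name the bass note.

Bb

bII in F minor has root Gb; the chord is Gb-Bb-Db.
The figure 6 means first inversion — the third is in the bass.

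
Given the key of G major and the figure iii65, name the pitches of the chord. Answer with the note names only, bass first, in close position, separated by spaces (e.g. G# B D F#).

D F# A B

In G major, the mediant is B, and the diatonic chord built there is a minor seventh chord.
That chord is spelled B-D-F#-A.
With the 65 figure the chord is in first inversion; from the bass D upward in close position it reads D-F#-A-B.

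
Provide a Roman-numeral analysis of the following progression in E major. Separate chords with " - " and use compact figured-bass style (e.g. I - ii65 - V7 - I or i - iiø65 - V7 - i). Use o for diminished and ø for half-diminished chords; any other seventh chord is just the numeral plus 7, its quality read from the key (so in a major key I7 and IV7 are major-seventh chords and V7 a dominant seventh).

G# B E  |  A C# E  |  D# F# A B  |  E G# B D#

G#-B-E: major triad on E = scale degree 1 → I6.
A-C#-E has root A, degree 4 in E major, so IV.
D#-F#-A-B has root B, degree 5 in E major, so V65.
E-G#-B-D#: root E is the tonic; major seventh chord there is I7.

I6 - IV - V65 - I7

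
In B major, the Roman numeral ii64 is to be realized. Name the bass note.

G#

ii in B major has root C#; the chord is C#-E-G#.
The figure 64 means second inversion — the fifth is in the bass.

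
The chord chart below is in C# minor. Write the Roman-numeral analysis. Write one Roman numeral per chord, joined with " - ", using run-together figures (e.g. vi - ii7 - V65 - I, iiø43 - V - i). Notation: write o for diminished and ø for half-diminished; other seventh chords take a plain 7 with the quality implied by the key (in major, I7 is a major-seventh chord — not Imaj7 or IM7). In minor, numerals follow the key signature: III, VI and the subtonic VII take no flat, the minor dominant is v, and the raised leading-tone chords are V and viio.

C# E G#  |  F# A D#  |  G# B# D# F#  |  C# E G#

C#-E-G#: minor triad on C# = scale degree 1 → i.
F#-A-D# has root D#, degree 2 in C# minor, so iio6.
G#-B#-D#-F#: dominant seventh chord on G# = scale degree 5 → V7.
C#-E-G# has root C#, degree 1 in C# minor, so i.

i - iio6 - V7 - i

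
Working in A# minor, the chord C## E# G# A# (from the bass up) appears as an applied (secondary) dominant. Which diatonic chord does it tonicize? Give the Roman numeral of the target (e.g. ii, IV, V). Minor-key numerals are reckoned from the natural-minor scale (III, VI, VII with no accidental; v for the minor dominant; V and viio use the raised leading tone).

iv

The chord is a dominant seventh chord on A#.
A dominant resolves down a perfect fifth: A# → D#. In A# minor, D# is scale degree 4, i.e. iv.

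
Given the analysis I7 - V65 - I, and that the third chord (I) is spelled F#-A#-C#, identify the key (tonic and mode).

F# major

I is given as F#-A#-C# — a major triad with root F#.
If F# is scale degree 1 and the mode makes that degree carry a major triad, the tonic is F# and the mode is major.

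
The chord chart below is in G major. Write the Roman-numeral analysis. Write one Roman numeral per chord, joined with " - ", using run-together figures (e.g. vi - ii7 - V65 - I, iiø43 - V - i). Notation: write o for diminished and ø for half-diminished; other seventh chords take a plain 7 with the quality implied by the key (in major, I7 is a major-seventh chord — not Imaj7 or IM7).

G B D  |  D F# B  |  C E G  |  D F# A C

I - iii6 - IV - V7

G-B-D: major triad on G = scale degree 1 → I.
D-F#-B has root B, degree 3 in G major, so iii6.
C-E-G: major triad on C = scale degree 4 → IV.
D-F#-A-C: dominant seventh chord on D = scale degree 5 → V7.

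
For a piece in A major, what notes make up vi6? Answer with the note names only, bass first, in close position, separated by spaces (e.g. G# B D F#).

A C# F#

In A major, scale degree 6 is F#, and the diatonic chord built there is a minor triad.
That chord is spelled F#-A-C#.
The figured bass 6 indicates first inversion, placing the third (A) in the bass: A-C#-F#.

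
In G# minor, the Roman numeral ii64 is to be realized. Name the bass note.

E#

ii in G# minor has root A#; the chord is A#-C#-E#.
The figure 64 means second inversion — the fifth is in the bass.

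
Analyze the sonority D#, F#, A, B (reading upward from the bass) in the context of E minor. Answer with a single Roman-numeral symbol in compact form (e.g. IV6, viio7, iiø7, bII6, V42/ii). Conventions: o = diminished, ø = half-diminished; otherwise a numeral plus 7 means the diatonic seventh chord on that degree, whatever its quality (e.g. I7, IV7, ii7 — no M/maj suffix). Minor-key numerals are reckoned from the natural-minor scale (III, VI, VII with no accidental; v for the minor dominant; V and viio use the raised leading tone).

The pitches B-D#-F#-A form a dominant seventh chord rooted on B.
B is scale degree 5 in E minor, and a dominant seventh chord on that degree is written V7.
With D# in the bass the chord is in first inversion, so the figured bass is 65.

V65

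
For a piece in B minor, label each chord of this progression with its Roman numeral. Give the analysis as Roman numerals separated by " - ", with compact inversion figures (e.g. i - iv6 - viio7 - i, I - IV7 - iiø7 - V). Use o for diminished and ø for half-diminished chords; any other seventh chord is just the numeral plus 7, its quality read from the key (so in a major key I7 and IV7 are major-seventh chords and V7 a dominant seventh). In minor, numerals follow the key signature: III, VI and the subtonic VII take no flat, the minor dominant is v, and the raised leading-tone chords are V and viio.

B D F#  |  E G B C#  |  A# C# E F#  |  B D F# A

i - iiø65 - V65 - i7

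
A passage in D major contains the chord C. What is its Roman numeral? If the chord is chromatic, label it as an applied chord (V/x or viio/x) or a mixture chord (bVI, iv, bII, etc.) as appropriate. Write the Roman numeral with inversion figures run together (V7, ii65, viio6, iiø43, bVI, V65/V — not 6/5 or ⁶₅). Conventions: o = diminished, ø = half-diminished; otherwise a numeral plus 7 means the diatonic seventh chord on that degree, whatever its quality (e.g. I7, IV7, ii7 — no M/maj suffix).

The pitches C-E-G form a major triad rooted on C.
C is the lowered seventh degree of D major (diatonic 7 would be C#). This is a major triad on the lowered seventh degree (the subtonic), borrowed from the parallel minor.

bVII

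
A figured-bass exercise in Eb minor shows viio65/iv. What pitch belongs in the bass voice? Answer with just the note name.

Bb

The applied chord viio65/iv is rooted on G: G-Bb-Db-Fb.
The figure 65 means first inversion — the third is in the bass.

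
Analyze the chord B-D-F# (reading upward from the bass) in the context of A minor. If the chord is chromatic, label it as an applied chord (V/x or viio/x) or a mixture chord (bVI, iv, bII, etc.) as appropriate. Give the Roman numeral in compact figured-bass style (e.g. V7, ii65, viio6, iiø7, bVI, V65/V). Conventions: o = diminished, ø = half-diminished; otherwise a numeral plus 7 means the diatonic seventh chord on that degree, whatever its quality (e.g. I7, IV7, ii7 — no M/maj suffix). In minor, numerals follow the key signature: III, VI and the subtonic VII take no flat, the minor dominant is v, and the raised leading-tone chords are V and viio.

Stacked in thirds the chord is B-D-F#: a minor triad on B.
B is the second degree of A minor. This is the minor supertonic, borrowed from the parallel major (the Dorian ii).

ii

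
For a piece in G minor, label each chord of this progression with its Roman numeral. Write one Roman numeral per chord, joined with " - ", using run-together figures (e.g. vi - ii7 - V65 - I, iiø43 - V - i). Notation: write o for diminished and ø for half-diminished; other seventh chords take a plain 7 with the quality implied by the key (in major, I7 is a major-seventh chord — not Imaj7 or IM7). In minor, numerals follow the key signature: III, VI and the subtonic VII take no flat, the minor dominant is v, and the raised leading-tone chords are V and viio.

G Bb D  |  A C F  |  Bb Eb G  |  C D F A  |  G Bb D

G-Bb-D has root G, degree 1 in G minor, so i.
A-C-F has root F, degree 7 in G minor, so VII6.
Bb-Eb-G has root Eb, degree 6 in G minor, so VI64.
C-D-F-A has root D, degree 5 in G minor, so v42.
G-Bb-D has root G, degree 1 in G minor, so i.

i - VII6 - VI64 - v42 - i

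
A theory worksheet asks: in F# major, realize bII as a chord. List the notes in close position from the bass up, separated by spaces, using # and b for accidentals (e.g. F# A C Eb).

G B D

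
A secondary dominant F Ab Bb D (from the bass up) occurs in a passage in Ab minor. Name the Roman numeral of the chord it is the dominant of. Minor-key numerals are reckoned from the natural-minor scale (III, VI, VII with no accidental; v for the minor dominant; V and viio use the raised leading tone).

The chord is a dominant seventh chord on Bb.
A dominant resolves down a perfect fifth: Bb → Eb. In Ab minor, Eb is scale degree 5, i.e. V.

V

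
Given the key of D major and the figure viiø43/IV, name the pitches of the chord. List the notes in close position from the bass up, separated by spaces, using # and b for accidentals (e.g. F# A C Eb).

C E F# A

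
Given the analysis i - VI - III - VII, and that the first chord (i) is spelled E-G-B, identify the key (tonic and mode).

The anchor chord is a minor triad on E, labeled i.
If E is scale degree 1 and the mode makes that degree carry a minor triad, the tonic is E and the mode is minor.

E minor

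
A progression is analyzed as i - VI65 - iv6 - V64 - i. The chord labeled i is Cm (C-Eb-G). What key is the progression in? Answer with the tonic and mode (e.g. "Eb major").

C minor

The anchor chord is a minor triad on C, labeled i.
If C is scale degree 1 and the mode makes that degree carry a minor triad, the tonic is C and the mode is minor.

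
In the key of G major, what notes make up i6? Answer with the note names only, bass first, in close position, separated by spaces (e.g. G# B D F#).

i6 is the minor tonic, borrowed from the parallel minor. In G major that root is G.
So the chord is G-Bb-D, a minor triad.
The figured bass 6 indicates first inversion, placing the third (Bb) in the bass: Bb-D-G.

Bb D G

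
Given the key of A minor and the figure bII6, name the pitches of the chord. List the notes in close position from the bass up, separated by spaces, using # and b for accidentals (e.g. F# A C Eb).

D F Bb

bII6 is the Neapolitan sixth — a major triad on the lowered second degree, here in its customary first inversion. In A minor that root is Bb.
So the chord is Bb-D-F.
With the 6 figure the chord is in first inversion; from the bass D upward in close position it reads D-F-Bb.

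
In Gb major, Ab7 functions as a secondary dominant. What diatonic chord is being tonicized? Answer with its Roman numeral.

V

The chord is a dominant seventh chord on Ab.
A dominant resolves down a perfect fifth: Ab → Db. In Gb major, Db is scale degree 5, i.e. V.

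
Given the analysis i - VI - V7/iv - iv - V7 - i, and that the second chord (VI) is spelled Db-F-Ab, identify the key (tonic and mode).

F minor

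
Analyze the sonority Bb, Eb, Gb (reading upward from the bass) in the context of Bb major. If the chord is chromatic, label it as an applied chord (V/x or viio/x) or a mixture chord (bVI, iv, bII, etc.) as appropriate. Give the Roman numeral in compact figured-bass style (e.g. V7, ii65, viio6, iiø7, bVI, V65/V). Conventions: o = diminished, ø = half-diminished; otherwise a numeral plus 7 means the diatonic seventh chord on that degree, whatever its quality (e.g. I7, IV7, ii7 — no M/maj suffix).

iv64

Stacked in thirds the chord is Eb-Gb-Bb: a minor triad on Eb.
Eb is the fourth degree of Bb major. This is the minor subdominant, borrowed from the parallel minor.
With Bb in the bass the chord is in second inversion, so the figured bass is 64.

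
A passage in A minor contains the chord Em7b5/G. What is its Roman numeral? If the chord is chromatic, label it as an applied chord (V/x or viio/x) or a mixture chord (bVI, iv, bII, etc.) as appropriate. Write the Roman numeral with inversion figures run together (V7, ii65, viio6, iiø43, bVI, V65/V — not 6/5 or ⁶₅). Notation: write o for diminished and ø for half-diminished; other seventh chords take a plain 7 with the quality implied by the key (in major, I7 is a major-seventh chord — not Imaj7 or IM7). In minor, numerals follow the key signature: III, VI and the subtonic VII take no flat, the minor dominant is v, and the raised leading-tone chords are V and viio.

viiø65/VI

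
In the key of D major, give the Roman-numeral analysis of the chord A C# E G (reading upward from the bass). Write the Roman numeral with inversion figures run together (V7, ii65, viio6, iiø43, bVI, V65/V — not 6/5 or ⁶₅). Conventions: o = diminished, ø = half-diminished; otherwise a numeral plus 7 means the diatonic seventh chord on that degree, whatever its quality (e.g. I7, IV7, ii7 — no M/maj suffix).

V7

Stacked in thirds the chord is A-C#-E-G: a dominant seventh chord on A.
In D major, A is the dominant; the diatonic dominant seventh chord there is V7.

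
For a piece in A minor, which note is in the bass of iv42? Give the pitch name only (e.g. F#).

iv in A minor has root D; the chord is D-F-A-C.
The figure 42 means third inversion — the seventh is in the bass.

C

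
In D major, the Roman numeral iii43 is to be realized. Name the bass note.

iii in D major has root F#; the chord is F#-A-C#-E.
The figure 43 means second inversion — the fifth is in the bass.

C#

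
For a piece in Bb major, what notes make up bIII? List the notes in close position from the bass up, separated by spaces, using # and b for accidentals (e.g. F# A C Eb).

Db F Ab

bIII is a major triad on the lowered third degree, borrowed from the parallel minor. In Bb major that root is Db.
So the chord is Db-F-Ab, a major triad.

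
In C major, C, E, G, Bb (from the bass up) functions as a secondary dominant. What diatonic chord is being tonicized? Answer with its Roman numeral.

IV

The chord is a dominant seventh chord on C.
A dominant resolves down a perfect fifth: C → F. In C major, F is scale degree 4, i.e. IV.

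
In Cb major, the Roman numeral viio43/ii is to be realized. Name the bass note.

Gb

The applied chord viio43/ii is rooted on C: C-Eb-Gb-Bbb.
The figure 43 means second inversion — the fifth is in the bass.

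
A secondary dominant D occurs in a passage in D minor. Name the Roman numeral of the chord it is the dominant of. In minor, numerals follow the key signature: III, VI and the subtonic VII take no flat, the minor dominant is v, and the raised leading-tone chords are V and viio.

iv

The chord is a major triad on D.
A dominant resolves down a perfect fifth: D → G. In D minor, G is scale degree 4, i.e. iv.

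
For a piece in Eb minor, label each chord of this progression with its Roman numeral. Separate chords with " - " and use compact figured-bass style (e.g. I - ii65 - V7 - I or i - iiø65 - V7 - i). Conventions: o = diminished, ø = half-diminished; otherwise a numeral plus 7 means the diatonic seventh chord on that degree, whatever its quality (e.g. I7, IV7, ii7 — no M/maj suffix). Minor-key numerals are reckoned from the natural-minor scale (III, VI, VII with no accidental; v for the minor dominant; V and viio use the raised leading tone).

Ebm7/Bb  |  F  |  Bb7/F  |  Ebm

Ebm7/Bb has root Eb, degree 1 in Eb minor, so i43.
F: chromatic; F is V of V, so V/V.
Bb7/F has root Bb, degree 5 in Eb minor, so V43.
Ebm: minor triad on Eb = scale degree 1 → i.

i43 - V/V - V43 - i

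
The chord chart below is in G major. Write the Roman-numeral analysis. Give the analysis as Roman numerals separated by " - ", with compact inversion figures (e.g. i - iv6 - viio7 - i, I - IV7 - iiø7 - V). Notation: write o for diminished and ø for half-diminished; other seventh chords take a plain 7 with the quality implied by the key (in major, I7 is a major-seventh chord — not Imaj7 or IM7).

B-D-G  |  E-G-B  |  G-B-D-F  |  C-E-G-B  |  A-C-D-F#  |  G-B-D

I6 - vi - V7/IV - IV7 - V43 - I

B-D-G: major triad on G = scale degree 1 → I6.
E-G-B has root E, degree 6 in G major, so vi.
G-B-D-F: chromatic; G is V of IV, so V7/IV.
C-E-G-B has root C, degree 4 in G major, so IV7.
A-C-D-F# has root D, degree 5 in G major, so V43.
G-B-D: major triad on G = scale degree 1 → I.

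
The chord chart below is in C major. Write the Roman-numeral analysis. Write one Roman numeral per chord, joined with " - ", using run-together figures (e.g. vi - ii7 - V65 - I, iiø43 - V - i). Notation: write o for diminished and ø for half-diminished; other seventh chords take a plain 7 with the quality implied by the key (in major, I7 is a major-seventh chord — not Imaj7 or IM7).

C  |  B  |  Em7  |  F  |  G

I - V/iii - iii7 - IV - V

C: major triad on C = scale degree 1 → I.
B: chromatic; B is V of iii, so V/iii.
Em7: root E is the mediant; minor seventh chord there is iii7.
F: major triad on F = scale degree 4 → IV.
G: root G is the dominant; major triad there is V.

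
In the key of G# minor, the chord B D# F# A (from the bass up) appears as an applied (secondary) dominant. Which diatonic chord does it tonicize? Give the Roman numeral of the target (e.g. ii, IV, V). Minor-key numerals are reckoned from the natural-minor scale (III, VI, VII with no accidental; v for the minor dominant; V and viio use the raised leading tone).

VI

The chord is a dominant seventh chord on B.
A dominant resolves down a perfect fifth: B → E. In G# minor, E is scale degree 6, i.e. VI.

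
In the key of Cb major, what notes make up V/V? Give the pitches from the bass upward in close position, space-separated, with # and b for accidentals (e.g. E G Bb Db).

V/V is a secondary dominant — the dominant triad of V. V in Cb major is Gb, so the applied chord's root is Db, a perfect fifth above.
Building a major triad on Db gives Db-F-Ab.

Db F Ab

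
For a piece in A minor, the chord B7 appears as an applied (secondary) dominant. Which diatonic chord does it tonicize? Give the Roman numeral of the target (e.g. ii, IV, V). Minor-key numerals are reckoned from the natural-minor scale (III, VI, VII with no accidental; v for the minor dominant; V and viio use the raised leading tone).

The chord is a dominant seventh chord on B.
A dominant resolves down a perfect fifth: B → E. In A minor, E is scale degree 5, i.e. V.

V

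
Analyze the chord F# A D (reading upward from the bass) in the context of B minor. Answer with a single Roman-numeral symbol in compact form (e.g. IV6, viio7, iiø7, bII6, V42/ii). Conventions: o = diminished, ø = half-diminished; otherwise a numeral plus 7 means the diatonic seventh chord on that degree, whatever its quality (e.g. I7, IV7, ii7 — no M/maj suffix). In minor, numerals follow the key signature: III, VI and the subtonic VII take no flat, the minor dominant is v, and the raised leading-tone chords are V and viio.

III6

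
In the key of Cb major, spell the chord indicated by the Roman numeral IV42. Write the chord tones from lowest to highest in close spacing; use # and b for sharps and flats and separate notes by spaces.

In Cb major, scale degree 4 is Fb, and the diatonic chord built there is a major seventh chord.
That chord is spelled Fb-Ab-Cb-Eb.
The figured bass 42 indicates third inversion, placing the seventh (Eb) in the bass: Eb-Fb-Ab-Cb.

Eb Fb Ab Cb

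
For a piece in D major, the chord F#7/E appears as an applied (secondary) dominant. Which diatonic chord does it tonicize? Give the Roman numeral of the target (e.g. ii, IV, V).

vi

The chord is a dominant seventh chord on F#.
A dominant resolves down a perfect fifth: F# → B. In D major, B is scale degree 6, i.e. vi.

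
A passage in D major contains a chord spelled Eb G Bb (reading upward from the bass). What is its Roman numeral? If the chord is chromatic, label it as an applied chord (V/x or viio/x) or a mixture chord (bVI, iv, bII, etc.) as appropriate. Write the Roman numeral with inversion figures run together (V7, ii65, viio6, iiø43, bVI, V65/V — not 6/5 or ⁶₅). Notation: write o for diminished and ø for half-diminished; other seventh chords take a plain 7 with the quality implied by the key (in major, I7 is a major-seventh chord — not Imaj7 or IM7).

The pitches Eb-G-Bb form a major triad rooted on Eb.
Eb is the lowered second degree of D major (diatonic 2 would be E). This is the Neapolitan chord — a major triad on the lowered second degree.

bII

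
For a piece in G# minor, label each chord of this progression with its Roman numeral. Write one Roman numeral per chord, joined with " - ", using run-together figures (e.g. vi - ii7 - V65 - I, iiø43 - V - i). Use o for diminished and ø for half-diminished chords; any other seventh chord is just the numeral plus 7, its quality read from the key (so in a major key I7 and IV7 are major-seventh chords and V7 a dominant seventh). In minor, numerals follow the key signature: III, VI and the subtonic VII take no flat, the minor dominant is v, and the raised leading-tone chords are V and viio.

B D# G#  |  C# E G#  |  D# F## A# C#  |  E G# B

i6 - iv - V7 - VI

B-D#-G#: minor triad on G# = scale degree 1 → i6.
C#-E-G#: root C# is the subdominant; minor triad there is iv.
D#-F##-A#-C# has root D#, degree 5 in G# minor, so V7.
E-G#-B: major triad on E = scale degree 6 → VI.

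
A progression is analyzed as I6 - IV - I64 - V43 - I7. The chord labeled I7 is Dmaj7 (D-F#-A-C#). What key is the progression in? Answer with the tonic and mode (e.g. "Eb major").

D major

The anchor chord is a major seventh chord on D, labeled I7.
If D is scale degree 1 and the mode makes that degree carry a major seventh chord, the tonic is D and the mode is major.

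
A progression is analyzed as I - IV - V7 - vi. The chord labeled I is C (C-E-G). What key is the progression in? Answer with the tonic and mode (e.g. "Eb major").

C major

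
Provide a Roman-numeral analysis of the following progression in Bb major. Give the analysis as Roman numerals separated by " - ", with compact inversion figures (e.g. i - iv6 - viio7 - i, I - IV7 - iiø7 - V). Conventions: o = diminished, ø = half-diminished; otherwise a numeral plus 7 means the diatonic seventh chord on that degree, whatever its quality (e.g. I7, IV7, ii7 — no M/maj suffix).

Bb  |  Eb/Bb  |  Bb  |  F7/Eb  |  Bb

Bb has root Bb, degree 1 in Bb major, so I.
Eb/Bb has root Eb, degree 4 in Bb major, so IV64.
Bb: root Bb is the tonic; major triad there is I.
F7/Eb: dominant seventh chord on F = scale degree 5 → V42.
Bb: major triad on Bb = scale degree 1 → I.

I - IV64 - I - V42 - I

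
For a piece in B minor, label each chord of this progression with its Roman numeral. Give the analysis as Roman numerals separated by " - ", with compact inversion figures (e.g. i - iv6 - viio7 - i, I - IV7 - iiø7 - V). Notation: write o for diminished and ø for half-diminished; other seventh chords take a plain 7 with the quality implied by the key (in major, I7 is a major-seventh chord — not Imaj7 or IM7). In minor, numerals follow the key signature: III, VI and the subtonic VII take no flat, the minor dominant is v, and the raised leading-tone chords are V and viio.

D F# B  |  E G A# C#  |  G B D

i6 - viio43 - VI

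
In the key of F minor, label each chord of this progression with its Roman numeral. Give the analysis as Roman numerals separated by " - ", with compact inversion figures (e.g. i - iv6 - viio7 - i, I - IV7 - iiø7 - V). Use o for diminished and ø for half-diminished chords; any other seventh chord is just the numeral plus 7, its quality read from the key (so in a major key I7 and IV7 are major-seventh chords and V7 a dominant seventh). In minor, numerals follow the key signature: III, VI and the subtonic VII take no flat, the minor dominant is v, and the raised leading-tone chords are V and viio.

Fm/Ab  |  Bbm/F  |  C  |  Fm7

i6 - iv64 - V - i7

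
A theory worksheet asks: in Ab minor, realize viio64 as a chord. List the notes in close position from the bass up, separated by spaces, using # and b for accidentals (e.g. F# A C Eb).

In Ab minor, the leading-tone chord is built on the raised seventh degree, G.
Stacking thirds from G gives G-Bb-Db.
The figured bass 64 indicates second inversion, placing the fifth (Db) in the bass: Db-G-Bb.

Db G Bb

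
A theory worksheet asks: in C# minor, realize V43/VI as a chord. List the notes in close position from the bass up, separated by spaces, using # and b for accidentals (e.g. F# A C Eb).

V43/VI is a secondary dominant — the dominant seventh of VI. VI in C# minor is A, so the applied chord's root is E, a perfect fifth above.
Building a dominant seventh chord on E gives E-G#-B-D.
The figured bass 43 indicates second inversion, placing the fifth (B) in the bass: B-D-E-G#.

B D E G#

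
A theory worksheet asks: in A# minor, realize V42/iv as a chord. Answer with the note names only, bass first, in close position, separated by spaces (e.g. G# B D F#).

G# A# C## E#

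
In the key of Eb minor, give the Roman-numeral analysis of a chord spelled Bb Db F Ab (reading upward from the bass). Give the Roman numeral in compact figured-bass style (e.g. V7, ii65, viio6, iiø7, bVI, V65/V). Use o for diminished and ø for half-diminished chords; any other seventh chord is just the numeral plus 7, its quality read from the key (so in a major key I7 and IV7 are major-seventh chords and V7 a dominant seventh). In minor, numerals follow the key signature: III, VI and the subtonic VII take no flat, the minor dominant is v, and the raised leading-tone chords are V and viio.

The pitches Bb-Db-F-Ab form a minor seventh chord rooted on Bb.
Bb is scale degree 5 in Eb minor, and a minor seventh chord on that degree is written v7.

v7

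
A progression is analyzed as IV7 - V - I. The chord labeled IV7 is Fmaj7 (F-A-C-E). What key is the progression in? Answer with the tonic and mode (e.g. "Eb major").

The anchor chord is a major seventh chord on F, labeled IV7.
Counting down 3 scale steps from F places the tonic on C; a major seventh chord on degree 4 is diatonic only in major.

C major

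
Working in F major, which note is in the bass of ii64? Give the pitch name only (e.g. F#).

ii in F major has root G; the chord is G-Bb-D.
The figure 64 means second inversion — the fifth is in the bass.

D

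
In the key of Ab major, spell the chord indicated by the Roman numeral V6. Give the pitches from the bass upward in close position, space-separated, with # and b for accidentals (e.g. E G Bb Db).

G Bb Eb

The numeral's case and figure indicate a major triad. In Ab major its root, the fifth degree, is Eb.
Stacking thirds from Eb gives Eb-G-Bb.
With the 6 figure the chord is in first inversion; from the bass G upward in close position it reads G-Bb-Eb.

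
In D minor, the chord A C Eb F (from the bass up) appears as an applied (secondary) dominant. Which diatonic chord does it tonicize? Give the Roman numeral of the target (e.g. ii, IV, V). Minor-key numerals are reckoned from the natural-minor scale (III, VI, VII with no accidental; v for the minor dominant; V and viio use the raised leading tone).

The chord is a dominant seventh chord on F.
A dominant resolves down a perfect fifth: F → Bb. In D minor, Bb is scale degree 6, i.e. VI.

VI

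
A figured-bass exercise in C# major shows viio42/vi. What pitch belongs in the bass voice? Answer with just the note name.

F#

The applied chord viio42/vi is rooted on G##: G##-B#-D#-F#.
The figure 42 means third inversion — the seventh is in the bass.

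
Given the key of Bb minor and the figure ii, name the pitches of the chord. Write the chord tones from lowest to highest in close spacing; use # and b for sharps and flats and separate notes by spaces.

C Eb G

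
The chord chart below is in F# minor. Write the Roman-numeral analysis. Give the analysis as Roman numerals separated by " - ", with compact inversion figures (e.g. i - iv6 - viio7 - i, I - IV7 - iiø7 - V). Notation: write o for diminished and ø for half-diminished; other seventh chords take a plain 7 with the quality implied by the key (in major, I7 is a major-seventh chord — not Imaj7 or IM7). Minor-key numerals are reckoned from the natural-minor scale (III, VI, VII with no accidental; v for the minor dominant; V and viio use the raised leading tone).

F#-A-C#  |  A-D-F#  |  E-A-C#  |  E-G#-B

F#-A-C#: minor triad on F# = scale degree 1 → i.
A-D-F# has root D, degree 6 in F# minor, so VI64.
E-A-C# has root A, degree 3 in F# minor, so III64.
E-G#-B has root E, degree 7 in F# minor, so VII.

i - VI64 - III64 - VII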